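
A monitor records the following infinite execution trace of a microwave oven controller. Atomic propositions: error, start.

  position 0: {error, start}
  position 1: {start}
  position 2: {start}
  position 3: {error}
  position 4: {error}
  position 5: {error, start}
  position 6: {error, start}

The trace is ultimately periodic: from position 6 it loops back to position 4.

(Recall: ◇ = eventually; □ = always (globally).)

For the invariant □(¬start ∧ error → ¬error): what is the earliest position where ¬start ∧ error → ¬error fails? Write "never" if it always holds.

3

Check ¬start ∧ error → ¬error at each position in order: 0 ✓, 1 ✓, 2 ✓.
At position 3 the labels are {error}, so ¬start ∧ error → ¬error is false there. This is the first violation.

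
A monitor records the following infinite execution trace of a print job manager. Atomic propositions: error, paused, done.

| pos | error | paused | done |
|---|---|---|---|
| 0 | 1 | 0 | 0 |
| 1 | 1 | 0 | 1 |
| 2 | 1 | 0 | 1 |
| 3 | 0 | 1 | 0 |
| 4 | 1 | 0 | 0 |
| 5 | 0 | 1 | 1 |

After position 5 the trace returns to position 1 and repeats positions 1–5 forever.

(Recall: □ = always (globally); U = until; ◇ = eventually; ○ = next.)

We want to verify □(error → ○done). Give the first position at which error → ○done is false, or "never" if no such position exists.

Check error → ○done at each position in order: 0 ✓, 1 ✓.
At position 2 the labels are {done, error} and the next position 3 has {paused}, so error → ○done is false there. This is the first violation.

2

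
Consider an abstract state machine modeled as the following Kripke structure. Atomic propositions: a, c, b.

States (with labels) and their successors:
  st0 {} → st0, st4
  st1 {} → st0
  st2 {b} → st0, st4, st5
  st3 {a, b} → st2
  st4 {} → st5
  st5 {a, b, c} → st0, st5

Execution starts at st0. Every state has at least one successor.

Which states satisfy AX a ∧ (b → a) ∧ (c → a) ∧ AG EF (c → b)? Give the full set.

{st4}

States satisfying a: {st3, st5}.
States satisfying AX a: {st4}.
States satisfying b → a: {st0, st1, st3, st4, st5}.
States satisfying c → a: {st0, st1, st2, st3, st4, st5}.
States satisfying (b → a) ∧ (c → a): {st0, st1, st3, st4, st5}.
States satisfying EF (c → b): {st0, st1, st2, st3, st4, st5}.
States satisfying AG EF (c → b): {st0, st1, st2, st3, st4, st5}.
States satisfying (b → a) ∧ (c → a) ∧ AG EF (c → b): {st0, st1, st3, st4, st5}.
States satisfying AX a ∧ (b → a) ∧ (c → a) ∧ AG EF (c → b): {st4}.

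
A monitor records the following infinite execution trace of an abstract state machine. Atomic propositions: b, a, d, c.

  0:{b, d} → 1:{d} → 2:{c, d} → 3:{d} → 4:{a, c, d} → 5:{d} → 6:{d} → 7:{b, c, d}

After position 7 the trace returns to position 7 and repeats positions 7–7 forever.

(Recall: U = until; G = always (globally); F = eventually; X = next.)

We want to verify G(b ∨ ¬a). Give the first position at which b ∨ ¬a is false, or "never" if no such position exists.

Check b ∨ ¬a at each position in order: 0 ✓, 1 ✓, 2 ✓, 3 ✓.
At position 4 the labels are {a, c, d}, so b ∨ ¬a is false there. This is the first violation.

4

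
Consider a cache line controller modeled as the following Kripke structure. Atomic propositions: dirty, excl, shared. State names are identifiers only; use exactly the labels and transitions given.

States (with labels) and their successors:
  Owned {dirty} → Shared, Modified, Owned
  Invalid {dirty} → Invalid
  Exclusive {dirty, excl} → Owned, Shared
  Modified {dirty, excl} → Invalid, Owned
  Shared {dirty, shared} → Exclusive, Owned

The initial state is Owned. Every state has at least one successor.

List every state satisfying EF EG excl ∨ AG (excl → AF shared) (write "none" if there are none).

States satisfying EG excl: ∅.
States satisfying EF EG excl: ∅.
States satisfying excl → AF shared: {Owned, Invalid, Shared}.
States satisfying AG (excl → AF shared): {Invalid}.
States satisfying EF EG excl ∨ AG (excl → AF shared): {Invalid}.

{Invalid}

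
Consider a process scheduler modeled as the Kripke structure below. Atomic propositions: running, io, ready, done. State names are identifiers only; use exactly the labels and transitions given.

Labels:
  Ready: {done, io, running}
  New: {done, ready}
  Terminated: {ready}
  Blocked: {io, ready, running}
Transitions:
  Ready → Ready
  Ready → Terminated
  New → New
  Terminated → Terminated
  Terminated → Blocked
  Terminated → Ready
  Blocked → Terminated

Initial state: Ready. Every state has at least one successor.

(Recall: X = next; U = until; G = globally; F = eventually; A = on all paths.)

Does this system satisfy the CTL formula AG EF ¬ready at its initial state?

States satisfying EF ¬ready: {Ready, Terminated, Blocked}.
States satisfying AG EF ¬ready: {Ready, Terminated, Blocked}.
Every state reachable from Ready satisfies EF ¬ready.
Ready ∈ Sat(AG EF ¬ready).

Satisfied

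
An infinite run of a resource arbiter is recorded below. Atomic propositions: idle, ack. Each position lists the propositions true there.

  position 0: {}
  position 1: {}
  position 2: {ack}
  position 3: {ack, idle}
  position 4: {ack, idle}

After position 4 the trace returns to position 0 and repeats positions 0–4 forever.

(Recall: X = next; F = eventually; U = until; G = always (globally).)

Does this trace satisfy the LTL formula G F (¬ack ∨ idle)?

F (¬ack ∨ idle) holds at every position 0..4, and those are all positions ever visited, so G F (¬ack ∨ idle) holds.

Yes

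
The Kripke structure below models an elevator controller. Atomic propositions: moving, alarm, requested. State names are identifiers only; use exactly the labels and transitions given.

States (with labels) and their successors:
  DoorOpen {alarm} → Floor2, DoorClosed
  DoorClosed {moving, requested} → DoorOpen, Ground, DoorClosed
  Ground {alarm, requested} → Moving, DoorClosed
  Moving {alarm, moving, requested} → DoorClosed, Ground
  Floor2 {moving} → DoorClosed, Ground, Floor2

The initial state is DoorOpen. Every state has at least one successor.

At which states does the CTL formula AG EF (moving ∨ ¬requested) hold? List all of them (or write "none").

States satisfying EF (moving ∨ ¬requested): {DoorOpen, DoorClosed, Ground, Moving, Floor2}.
States satisfying AG EF (moving ∨ ¬requested): {DoorOpen, DoorClosed, Ground, Moving, Floor2}.

{DoorOpen, DoorClosed, Ground, Moving, Floor2}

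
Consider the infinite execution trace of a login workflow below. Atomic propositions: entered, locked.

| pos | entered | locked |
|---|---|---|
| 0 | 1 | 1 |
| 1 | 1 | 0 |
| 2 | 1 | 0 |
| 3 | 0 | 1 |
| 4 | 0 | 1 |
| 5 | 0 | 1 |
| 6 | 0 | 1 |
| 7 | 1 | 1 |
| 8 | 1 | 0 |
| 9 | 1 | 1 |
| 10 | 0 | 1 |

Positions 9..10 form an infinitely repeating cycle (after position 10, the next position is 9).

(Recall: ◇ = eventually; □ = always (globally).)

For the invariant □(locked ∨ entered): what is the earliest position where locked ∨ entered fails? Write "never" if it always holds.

locked ∨ entered holds at every position 0..10, and those are all the positions the trace ever visits, so the invariant □(locked ∨ entered) is never violated.

never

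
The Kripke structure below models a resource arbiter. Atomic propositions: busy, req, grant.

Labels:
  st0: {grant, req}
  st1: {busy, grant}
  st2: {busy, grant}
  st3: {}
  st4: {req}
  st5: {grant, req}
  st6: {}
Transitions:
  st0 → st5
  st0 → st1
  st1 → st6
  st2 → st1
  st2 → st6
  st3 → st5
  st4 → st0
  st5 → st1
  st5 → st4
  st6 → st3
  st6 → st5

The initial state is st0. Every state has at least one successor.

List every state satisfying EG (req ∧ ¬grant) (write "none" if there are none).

none

States satisfying req ∧ ¬grant: {st4}.
States satisfying EG (req ∧ ¬grant): ∅.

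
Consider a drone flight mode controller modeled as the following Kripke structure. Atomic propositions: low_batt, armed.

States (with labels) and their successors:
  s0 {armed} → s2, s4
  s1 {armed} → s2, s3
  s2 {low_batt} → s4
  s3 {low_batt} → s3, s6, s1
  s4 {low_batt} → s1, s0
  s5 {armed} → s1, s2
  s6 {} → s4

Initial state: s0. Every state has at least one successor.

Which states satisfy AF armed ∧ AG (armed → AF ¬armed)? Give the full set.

States satisfying armed: {s0, s1, s5}.
States satisfying AF armed: {s0, s1, s2, s4, s5, s6}.
States satisfying armed → AF ¬armed: {s0, s1, s2, s3, s4, s5, s6}.
States satisfying AG (armed → AF ¬armed): {s0, s1, s2, s3, s4, s5, s6}.
States satisfying AF armed ∧ AG (armed → AF ¬armed): {s0, s1, s2, s4, s5, s6}.

{s0, s1, s2, s4, s5, s6}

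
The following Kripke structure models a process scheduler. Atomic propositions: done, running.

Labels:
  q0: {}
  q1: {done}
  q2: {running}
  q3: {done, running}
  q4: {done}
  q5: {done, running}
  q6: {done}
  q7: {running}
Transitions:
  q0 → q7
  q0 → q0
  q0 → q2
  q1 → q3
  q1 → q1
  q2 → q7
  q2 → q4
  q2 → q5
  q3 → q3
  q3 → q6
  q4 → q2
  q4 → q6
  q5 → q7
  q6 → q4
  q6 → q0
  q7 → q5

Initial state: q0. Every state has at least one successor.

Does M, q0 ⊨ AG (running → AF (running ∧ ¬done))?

States satisfying running → AF (running ∧ ¬done): {q0, q1, q2, q4, q5, q6, q7}.
States satisfying AG (running → AF (running ∧ ¬done)): {q0, q2, q4, q5, q6, q7}.
Every state reachable from q0 satisfies running → AF (running ∧ ¬done).
q0 ∈ Sat(AG (running → AF (running ∧ ¬done))).

Satisfied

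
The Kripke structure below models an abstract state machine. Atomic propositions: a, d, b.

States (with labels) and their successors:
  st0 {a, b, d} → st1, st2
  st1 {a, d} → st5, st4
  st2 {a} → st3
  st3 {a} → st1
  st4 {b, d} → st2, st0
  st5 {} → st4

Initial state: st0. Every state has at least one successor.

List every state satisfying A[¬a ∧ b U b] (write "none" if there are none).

{st0, st4}

States satisfying ¬a ∧ b: {st4}.
States satisfying b: {st0, st4}.
States satisfying A[¬a ∧ b U b]: {st0, st4}.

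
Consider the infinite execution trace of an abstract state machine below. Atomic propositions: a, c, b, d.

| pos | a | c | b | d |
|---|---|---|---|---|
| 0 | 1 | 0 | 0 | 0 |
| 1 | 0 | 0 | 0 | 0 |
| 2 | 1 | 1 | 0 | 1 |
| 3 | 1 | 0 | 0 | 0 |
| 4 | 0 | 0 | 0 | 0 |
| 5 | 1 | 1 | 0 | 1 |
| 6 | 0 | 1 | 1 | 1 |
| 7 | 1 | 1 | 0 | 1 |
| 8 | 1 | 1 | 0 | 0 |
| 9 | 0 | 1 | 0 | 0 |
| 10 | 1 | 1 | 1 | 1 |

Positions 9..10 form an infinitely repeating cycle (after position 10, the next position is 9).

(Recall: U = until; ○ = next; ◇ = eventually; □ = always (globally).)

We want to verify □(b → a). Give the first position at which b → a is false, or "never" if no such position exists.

Check b → a at each position in order: 0 ✓, 1 ✓, 2 ✓, 3 ✓, 4 ✓, 5 ✓.
At position 6 the labels are {b, c, d}, so b → a is false there. This is the first violation.

6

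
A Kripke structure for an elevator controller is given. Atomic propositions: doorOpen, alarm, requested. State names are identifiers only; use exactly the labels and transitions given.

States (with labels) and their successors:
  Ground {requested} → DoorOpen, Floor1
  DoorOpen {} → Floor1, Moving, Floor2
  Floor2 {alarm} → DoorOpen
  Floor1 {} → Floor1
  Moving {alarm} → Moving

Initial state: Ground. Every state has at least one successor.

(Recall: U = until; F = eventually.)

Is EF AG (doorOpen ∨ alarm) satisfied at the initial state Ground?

Holds

States satisfying AG (doorOpen ∨ alarm): {Moving}.
States satisfying EF AG (doorOpen ∨ alarm): {Ground, DoorOpen, Floor2, Moving}.
Some path from Ground reaches a state where AG (doorOpen ∨ alarm) holds.
Ground ∈ Sat(EF AG (doorOpen ∨ alarm)).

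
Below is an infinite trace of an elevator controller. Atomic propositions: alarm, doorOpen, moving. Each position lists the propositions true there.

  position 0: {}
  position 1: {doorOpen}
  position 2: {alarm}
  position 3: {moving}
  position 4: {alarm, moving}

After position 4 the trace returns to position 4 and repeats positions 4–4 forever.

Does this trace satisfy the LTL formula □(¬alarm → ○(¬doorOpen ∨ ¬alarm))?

¬alarm → ○(¬doorOpen ∨ ¬alarm) holds at every position 0..4, and those are all positions ever visited, so □(¬alarm → ○(¬doorOpen ∨ ¬alarm)) holds.
Positions where ¬alarm holds: 0, 1, 3.
Check ○(¬doorOpen ∨ ¬alarm) at each: 0→ok, 1→ok, 3→ok.

Yes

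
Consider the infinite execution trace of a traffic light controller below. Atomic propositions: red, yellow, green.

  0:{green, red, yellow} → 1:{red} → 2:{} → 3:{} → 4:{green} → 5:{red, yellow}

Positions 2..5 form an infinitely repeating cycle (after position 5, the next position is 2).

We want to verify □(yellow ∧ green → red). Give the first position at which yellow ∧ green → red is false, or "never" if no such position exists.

yellow ∧ green → red holds at every position 0..5, and those are all the positions the trace ever visits, so the invariant □(yellow ∧ green → red) is never violated.

never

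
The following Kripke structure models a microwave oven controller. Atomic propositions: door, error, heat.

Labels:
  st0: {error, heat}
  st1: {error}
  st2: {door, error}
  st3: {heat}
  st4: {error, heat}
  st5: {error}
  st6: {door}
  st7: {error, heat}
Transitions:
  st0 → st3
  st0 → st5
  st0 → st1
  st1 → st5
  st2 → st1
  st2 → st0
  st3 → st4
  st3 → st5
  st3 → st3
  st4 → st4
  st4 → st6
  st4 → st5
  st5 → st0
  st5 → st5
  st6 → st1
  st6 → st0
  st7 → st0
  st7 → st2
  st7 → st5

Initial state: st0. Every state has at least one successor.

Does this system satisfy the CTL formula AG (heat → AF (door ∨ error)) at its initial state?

States satisfying heat → AF (door ∨ error): {st0, st1, st2, st4, st5, st6, st7}.
States satisfying AG (heat → AF (door ∨ error)): ∅.
st3 is reachable from st0 and violates heat → AF (door ∨ error), so AG fails at st0.
st0 ∉ Sat(AG (heat → AF (door ∨ error))).

Does not hold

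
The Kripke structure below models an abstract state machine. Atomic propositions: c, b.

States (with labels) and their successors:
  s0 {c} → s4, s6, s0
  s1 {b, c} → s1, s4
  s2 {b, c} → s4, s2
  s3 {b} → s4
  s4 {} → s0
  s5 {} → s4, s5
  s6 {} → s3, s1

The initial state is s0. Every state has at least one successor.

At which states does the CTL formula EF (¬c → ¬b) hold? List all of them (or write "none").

{s0, s1, s2, s3, s4, s5, s6}

States satisfying ¬c → ¬b: {s0, s1, s2, s4, s5, s6}.
States satisfying EF (¬c → ¬b): {s0, s1, s2, s3, s4, s5, s6}.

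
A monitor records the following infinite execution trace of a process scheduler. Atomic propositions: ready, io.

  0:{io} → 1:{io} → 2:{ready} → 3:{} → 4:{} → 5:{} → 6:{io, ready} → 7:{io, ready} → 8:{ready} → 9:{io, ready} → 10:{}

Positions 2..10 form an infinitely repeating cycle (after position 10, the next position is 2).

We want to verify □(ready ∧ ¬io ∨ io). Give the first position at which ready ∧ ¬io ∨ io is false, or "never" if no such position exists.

3

Check ready ∧ ¬io ∨ io at each position in order: 0 ✓, 1 ✓, 2 ✓.
At position 3 the labels are {}, so ready ∧ ¬io ∨ io is false there. This is the first violation.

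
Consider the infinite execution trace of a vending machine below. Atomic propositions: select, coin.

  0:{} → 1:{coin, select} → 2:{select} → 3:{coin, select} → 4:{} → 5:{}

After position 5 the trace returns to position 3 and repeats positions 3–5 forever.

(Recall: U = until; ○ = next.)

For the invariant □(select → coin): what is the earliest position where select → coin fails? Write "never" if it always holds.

Check select → coin at each position in order: 0 ✓, 1 ✓.
At position 2 the labels are {select}, so select → coin is false there. This is the first violation.

2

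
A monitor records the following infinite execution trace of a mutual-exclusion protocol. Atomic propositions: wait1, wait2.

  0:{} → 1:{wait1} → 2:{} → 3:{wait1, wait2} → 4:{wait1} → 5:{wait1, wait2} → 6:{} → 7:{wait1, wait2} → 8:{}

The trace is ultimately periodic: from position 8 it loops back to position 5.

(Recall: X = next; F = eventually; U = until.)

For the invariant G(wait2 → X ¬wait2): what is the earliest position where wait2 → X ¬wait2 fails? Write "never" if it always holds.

never

wait2 → X ¬wait2 holds at every position 0..8, and those are all the positions the trace ever visits, so the invariant G(wait2 → X ¬wait2) is never violated.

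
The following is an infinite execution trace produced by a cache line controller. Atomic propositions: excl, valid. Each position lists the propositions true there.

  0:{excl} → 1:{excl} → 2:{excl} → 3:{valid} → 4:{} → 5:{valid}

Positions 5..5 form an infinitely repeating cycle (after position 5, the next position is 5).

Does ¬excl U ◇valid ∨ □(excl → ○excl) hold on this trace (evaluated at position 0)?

Walking from position 0: ◇valid first holds at position 0, and ¬excl holds at every earlier position along the way, so ¬excl U ◇valid holds.
excl → ○excl must hold at every position from 0 onward. It fails at position 2, so □(excl → ○excl) is false.
Positions where excl holds: 0, 1, 2.
Check ○excl at each: 0→ok, 1→ok, 2→fails.
At position 0: ¬excl U ◇valid is true; □(excl → ○excl) is false; so ¬excl U ◇valid ∨ □(excl → ○excl) is true.

Holds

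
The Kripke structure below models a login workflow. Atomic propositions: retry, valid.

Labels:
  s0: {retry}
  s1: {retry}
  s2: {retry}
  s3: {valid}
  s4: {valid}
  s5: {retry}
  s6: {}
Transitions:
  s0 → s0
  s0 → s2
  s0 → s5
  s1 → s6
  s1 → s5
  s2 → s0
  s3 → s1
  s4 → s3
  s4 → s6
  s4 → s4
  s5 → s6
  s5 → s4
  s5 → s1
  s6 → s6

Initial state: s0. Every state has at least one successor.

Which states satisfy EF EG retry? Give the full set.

{s0, s1, s2, s3, s4, s5}

States satisfying EG retry: {s0, s1, s2, s5}.
States satisfying EF EG retry: {s0, s1, s2, s3, s4, s5}.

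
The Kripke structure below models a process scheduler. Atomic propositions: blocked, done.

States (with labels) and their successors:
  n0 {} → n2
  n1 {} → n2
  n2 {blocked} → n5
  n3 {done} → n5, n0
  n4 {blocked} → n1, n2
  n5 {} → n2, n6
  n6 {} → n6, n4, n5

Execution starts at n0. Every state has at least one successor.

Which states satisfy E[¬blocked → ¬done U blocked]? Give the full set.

States satisfying ¬blocked → ¬done: {n0, n1, n2, n4, n5, n6}.
States satisfying blocked: {n2, n4}.
States satisfying E[¬blocked → ¬done U blocked]: {n0, n1, n2, n4, n5, n6}.

{n0, n1, n2, n4, n5, n6}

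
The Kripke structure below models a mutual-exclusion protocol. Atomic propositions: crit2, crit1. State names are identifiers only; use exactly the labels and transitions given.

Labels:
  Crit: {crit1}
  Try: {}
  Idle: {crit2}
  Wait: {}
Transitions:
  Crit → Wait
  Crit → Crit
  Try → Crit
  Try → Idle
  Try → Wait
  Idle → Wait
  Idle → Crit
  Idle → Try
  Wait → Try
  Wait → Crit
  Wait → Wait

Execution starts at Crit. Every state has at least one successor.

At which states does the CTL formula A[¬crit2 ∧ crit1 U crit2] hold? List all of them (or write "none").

{Idle}

States satisfying ¬crit2 ∧ crit1: {Crit}.
States satisfying crit2: {Idle}.
States satisfying A[¬crit2 ∧ crit1 U crit2]: {Idle}.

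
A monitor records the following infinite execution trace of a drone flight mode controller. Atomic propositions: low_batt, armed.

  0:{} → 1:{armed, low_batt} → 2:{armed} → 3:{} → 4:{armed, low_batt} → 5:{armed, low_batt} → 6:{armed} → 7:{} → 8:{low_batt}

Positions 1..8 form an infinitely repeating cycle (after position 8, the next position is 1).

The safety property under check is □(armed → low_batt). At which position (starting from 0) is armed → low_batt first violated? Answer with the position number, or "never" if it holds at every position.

2

Check armed → low_batt at each position in order: 0 ✓, 1 ✓.
At position 2 the labels are {armed}, so armed → low_batt is false there. This is the first violation.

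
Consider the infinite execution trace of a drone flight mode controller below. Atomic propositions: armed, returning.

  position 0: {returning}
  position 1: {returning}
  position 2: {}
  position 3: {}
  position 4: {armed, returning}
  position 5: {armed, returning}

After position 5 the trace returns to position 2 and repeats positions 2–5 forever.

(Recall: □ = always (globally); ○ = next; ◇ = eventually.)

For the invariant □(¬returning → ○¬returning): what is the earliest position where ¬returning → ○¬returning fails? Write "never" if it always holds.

Check ¬returning → ○¬returning at each position in order: 0 ✓, 1 ✓, 2 ✓.
At position 3 the labels are {} and the next position 4 has {armed, returning}, so ¬returning → ○¬returning is false there. This is the first violation.

3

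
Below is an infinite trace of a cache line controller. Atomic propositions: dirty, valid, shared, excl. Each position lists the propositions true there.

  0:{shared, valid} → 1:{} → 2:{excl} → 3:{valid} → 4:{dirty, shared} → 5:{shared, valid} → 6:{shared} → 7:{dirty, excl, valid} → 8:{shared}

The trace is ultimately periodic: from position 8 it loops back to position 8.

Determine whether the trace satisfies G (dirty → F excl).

Holds

dirty → F excl holds at every position 0..8, and those are all positions ever visited, so G (dirty → F excl) holds.
Positions where dirty holds: 4, 7.
Check F excl at each: 4→ok, 7→ok.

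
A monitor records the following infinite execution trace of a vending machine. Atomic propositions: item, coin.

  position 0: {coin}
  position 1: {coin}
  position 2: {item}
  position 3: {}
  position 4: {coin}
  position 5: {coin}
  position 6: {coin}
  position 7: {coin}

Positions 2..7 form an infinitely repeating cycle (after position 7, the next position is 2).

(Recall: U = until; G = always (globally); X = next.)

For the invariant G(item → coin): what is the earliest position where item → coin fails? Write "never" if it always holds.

2

Check item → coin at each position in order: 0 ✓, 1 ✓.
At position 2 the labels are {item}, so item → coin is false there. This is the first violation.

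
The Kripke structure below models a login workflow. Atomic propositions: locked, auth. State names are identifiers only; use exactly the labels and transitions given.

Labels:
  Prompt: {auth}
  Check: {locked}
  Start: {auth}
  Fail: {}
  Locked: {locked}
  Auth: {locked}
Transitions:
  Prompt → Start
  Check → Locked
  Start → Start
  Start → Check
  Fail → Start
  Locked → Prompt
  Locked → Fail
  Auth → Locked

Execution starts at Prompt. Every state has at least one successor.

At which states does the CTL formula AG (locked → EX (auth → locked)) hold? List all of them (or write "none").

States satisfying locked → EX (auth → locked): {Prompt, Check, Start, Fail, Locked, Auth}.
States satisfying AG (locked → EX (auth → locked)): {Prompt, Check, Start, Fail, Locked, Auth}.

{Prompt, Check, Start, Fail, Locked, Auth}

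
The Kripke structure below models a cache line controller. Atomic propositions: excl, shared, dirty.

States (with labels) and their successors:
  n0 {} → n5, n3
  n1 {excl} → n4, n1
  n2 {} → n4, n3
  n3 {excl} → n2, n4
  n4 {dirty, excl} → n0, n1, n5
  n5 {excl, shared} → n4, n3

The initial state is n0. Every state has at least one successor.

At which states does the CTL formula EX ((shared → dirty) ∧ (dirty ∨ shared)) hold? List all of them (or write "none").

States satisfying (shared → dirty) ∧ (dirty ∨ shared): {n4}.
States satisfying EX ((shared → dirty) ∧ (dirty ∨ shared)): {n1, n2, n3, n5}.

{n1, n2, n3, n5}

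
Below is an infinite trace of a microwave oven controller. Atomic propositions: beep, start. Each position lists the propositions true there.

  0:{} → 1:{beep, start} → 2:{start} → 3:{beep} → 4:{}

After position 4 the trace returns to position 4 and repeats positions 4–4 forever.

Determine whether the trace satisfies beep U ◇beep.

Walking from position 0: ◇beep first holds at position 0, and beep holds at every earlier position along the way, so beep U ◇beep holds.

Yes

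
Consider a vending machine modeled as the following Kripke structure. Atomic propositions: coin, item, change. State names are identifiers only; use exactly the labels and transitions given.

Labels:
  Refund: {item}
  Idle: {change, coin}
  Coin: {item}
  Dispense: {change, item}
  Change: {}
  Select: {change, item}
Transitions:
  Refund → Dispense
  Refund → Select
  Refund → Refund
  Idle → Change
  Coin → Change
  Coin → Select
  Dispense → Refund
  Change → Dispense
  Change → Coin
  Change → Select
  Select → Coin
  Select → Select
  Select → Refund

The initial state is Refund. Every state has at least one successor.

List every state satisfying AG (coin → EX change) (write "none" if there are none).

States satisfying coin → EX change: {Refund, Coin, Dispense, Change, Select}.
States satisfying AG (coin → EX change): {Refund, Coin, Dispense, Change, Select}.

{Refund, Coin, Dispense, Change, Select}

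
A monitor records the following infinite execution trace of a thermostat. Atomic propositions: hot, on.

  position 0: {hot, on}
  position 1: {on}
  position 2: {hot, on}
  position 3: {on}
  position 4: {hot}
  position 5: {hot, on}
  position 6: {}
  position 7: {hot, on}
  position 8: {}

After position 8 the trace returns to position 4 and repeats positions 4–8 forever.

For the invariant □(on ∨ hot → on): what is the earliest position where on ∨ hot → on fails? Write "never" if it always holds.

Check on ∨ hot → on at each position in order: 0 ✓, 1 ✓, 2 ✓, 3 ✓.
At position 4 the labels are {hot}, so on ∨ hot → on is false there. This is the first violation.

4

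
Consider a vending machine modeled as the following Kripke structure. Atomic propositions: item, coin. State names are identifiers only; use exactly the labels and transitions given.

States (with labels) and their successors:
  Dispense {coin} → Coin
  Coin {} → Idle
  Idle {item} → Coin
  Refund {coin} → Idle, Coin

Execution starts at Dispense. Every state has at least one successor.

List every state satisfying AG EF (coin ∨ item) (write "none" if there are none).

{Dispense, Coin, Idle, Refund}

States satisfying EF (coin ∨ item): {Dispense, Coin, Idle, Refund}.
States satisfying AG EF (coin ∨ item): {Dispense, Coin, Idle, Refund}.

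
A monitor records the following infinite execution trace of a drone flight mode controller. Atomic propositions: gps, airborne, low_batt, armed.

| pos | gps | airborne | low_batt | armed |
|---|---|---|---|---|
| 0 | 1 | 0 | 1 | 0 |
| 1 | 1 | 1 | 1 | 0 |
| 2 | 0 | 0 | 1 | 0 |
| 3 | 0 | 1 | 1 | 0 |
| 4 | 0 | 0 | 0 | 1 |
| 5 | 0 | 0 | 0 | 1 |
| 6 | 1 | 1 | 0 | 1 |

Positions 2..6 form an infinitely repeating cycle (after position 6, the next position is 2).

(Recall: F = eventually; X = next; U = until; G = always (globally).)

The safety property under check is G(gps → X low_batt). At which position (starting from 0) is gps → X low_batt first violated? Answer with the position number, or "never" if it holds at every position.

never

gps → X low_batt holds at every position 0..6, and those are all the positions the trace ever visits, so the invariant G(gps → X low_batt) is never violated.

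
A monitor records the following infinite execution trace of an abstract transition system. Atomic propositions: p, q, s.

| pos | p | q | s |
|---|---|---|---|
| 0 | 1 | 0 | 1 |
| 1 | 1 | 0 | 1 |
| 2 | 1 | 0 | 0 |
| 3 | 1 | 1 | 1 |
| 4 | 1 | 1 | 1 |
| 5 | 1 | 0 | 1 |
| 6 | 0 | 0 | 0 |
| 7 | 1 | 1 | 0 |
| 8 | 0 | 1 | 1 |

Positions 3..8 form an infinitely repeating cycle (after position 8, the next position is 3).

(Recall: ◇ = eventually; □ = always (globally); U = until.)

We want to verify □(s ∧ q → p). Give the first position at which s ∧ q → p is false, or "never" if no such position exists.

Check s ∧ q → p at each position in order: 0 ✓, 1 ✓, 2 ✓, 3 ✓, 4 ✓, 5 ✓, 6 ✓, 7 ✓.
At position 8 the labels are {q, s}, so s ∧ q → p is false there. This is the first violation.

8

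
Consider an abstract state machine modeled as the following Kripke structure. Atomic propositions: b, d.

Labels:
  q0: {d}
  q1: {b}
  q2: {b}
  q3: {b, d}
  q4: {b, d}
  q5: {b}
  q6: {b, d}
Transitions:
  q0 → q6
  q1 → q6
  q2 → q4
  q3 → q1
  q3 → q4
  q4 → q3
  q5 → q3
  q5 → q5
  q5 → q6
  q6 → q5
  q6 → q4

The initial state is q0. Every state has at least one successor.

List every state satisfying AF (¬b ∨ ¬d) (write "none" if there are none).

States satisfying ¬b ∨ ¬d: {q0, q1, q2, q5}.
States satisfying AF (¬b ∨ ¬d): {q0, q1, q2, q5}.

{q0, q1, q2, q5}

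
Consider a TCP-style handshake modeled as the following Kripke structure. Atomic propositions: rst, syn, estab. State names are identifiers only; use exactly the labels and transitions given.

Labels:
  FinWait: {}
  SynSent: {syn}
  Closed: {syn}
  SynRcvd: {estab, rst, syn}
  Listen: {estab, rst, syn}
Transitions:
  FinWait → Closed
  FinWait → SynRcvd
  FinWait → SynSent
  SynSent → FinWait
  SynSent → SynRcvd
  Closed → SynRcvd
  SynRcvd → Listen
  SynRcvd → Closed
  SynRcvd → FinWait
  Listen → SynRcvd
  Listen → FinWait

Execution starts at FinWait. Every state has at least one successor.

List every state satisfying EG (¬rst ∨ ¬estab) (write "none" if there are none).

{FinWait, SynSent}

States satisfying ¬rst ∨ ¬estab: {FinWait, SynSent, Closed}.
States satisfying EG (¬rst ∨ ¬estab): {FinWait, SynSent}.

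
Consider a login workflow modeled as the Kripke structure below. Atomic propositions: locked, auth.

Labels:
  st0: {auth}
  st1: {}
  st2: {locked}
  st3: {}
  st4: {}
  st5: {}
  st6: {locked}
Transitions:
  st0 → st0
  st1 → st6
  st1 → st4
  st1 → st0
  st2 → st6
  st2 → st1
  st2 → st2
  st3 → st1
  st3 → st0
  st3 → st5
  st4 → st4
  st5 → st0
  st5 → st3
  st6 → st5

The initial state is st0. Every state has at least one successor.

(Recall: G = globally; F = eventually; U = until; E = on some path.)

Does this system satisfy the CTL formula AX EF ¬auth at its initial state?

States satisfying EF ¬auth: {st1, st2, st3, st4, st5, st6}.
States satisfying AX EF ¬auth: {st2, st4, st6}.
st0 ∉ Sat(AX EF ¬auth).

Does not hold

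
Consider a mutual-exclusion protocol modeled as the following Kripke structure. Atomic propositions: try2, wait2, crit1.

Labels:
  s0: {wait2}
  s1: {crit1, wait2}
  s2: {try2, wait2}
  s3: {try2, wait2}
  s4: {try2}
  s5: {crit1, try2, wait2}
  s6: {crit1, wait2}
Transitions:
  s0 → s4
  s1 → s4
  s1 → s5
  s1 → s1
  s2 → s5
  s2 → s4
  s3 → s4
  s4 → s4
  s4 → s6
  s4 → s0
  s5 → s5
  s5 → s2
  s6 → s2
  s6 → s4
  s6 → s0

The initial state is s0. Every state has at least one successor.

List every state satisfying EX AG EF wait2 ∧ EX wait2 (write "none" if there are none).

States satisfying AG EF wait2: {s0, s1, s2, s3, s4, s5, s6}.
States satisfying EX AG EF wait2: {s0, s1, s2, s3, s4, s5, s6}.
States satisfying wait2: {s0, s1, s2, s3, s5, s6}.
States satisfying EX wait2: {s1, s2, s4, s5, s6}.
States satisfying EX AG EF wait2 ∧ EX wait2: {s1, s2, s4, s5, s6}.

{s1, s2, s4, s5, s6}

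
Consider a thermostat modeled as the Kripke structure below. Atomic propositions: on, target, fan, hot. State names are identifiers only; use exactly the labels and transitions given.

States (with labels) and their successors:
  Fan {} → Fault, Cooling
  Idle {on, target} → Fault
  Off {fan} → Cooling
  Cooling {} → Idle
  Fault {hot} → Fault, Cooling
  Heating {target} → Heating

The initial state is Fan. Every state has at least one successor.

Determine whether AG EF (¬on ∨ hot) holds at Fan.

States satisfying EF (¬on ∨ hot): {Fan, Idle, Off, Cooling, Fault, Heating}.
States satisfying AG EF (¬on ∨ hot): {Fan, Idle, Off, Cooling, Fault, Heating}.
Every state reachable from Fan satisfies EF (¬on ∨ hot).
Fan ∈ Sat(AG EF (¬on ∨ hot)).

Holds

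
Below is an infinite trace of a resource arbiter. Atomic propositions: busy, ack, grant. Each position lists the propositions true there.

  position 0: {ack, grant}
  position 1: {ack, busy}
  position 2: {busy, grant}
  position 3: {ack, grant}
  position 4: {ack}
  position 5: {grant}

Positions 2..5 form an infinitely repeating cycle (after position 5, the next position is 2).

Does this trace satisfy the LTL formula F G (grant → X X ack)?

G (grant → X X ack) is false at every position 0..5, so it never becomes true and F G (grant → X X ack) fails.

Violated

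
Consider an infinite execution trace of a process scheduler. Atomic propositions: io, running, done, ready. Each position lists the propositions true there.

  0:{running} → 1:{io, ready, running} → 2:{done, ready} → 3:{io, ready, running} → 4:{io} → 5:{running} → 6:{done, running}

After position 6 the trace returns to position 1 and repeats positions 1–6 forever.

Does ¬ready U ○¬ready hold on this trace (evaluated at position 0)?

Does not hold

Walking from position 0: at position 1, ○¬ready has not yet held and ¬ready fails, so ¬ready U ○¬ready is false.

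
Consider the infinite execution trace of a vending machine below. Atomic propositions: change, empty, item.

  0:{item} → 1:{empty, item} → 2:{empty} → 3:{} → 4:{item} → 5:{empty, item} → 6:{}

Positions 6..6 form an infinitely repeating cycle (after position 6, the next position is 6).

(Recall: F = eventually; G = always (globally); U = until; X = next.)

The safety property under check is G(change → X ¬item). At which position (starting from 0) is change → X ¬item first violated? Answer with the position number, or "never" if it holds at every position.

change → X ¬item holds at every position 0..6, and those are all the positions the trace ever visits, so the invariant G(change → X ¬item) is never violated.

never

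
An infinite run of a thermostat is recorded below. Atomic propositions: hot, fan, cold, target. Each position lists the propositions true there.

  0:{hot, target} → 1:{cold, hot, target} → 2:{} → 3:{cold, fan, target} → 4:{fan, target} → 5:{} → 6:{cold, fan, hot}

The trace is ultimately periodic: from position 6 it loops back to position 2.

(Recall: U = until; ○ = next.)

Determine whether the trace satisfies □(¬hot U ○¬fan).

Yes

¬hot U ○¬fan holds at every position 0..6, and those are all positions ever visited, so □(¬hot U ○¬fan) holds.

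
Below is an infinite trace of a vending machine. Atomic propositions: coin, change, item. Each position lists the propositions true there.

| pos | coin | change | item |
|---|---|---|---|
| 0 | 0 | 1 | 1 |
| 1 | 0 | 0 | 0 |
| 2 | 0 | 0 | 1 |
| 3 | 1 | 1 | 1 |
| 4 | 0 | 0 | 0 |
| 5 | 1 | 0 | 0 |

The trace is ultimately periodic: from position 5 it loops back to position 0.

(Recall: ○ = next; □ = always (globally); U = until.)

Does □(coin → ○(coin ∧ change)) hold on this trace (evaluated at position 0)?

coin → ○(coin ∧ change) must hold at every position from 0 onward. It fails at position 3, so □(coin → ○(coin ∧ change)) is false.
Positions where coin holds: 3, 5.
Check ○(coin ∧ change) at each: 3→fails, 5→fails.

Does not hold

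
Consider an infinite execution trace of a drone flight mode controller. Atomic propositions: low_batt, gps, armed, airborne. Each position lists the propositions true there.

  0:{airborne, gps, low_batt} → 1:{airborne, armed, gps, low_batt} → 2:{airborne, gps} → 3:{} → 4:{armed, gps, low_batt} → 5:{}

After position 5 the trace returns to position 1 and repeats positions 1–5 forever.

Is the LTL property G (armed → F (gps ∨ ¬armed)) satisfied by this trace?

armed → F (gps ∨ ¬armed) holds at every position 0..5, and those are all positions ever visited, so G (armed → F (gps ∨ ¬armed)) holds.
Positions where armed holds: 1, 4.
Check F (gps ∨ ¬armed) at each: 1→ok, 4→ok.

Holds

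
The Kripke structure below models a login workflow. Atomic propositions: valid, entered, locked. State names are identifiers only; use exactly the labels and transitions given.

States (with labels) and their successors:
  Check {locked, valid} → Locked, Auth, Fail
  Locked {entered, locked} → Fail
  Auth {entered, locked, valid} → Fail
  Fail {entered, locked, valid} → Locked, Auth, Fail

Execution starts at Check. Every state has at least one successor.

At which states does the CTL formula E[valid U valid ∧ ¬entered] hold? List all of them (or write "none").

States satisfying valid: {Check, Auth, Fail}.
States satisfying valid ∧ ¬entered: {Check}.
States satisfying E[valid U valid ∧ ¬entered]: {Check}.

{Check}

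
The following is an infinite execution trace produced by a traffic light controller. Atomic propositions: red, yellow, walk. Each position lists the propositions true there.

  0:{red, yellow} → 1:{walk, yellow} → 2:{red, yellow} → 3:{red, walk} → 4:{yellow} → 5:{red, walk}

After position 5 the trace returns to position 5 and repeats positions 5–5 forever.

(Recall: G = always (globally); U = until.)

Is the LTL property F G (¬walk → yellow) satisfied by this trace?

Satisfied

G (¬walk → yellow) holds at position 0, which is reachable from 0, so F G (¬walk → yellow) holds.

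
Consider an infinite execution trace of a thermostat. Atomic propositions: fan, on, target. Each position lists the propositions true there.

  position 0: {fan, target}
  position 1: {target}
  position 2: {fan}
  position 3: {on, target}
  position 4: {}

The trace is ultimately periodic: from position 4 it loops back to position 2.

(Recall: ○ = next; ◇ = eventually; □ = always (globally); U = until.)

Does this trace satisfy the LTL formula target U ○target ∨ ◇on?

Walking from position 0: ○target first holds at position 0, and target holds at every earlier position along the way, so target U ○target holds.
on holds at position 3, which is reachable from 0, so ◇on holds.
At position 0: target U ○target is true; ◇on is true; so target U ○target ∨ ◇on is true.

Satisfied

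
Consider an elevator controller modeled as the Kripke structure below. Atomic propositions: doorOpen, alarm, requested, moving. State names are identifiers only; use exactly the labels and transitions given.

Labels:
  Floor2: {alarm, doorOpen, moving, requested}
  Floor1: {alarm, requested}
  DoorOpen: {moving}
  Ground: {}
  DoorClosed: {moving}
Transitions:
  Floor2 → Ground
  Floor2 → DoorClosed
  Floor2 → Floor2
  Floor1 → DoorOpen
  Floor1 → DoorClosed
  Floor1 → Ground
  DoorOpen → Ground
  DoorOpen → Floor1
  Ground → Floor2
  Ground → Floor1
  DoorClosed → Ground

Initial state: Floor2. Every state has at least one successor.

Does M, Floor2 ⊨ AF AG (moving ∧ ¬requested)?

Violated

States satisfying AG (moving ∧ ¬requested): ∅.
States satisfying AF AG (moving ∧ ¬requested): ∅.
There is a path from Floor2 along which AG (moving ∧ ¬requested) never holds.
Floor2 ∉ Sat(AF AG (moving ∧ ¬requested)).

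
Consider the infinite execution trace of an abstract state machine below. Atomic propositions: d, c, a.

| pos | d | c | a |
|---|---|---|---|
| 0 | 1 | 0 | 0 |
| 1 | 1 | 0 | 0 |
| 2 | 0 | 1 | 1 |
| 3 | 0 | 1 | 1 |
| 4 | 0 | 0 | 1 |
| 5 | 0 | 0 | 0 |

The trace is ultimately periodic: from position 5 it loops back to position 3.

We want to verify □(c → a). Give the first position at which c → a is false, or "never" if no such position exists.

never

c → a holds at every position 0..5, and those are all the positions the trace ever visits, so the invariant □(c → a) is never violated.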